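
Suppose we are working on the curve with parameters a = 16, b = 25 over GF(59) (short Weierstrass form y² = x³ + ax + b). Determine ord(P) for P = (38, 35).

9

2P: tangent at (38, 35): λ = (3·38² + 16)/(2·35) ≡ 41/11. 11⁻¹ ≡ 43 (mod 59), so λ ≡ 41·43 ≡ 52.
  x = λ² - 38 - 38 = 2704 - 76 ≡ 32; y = λ·(38 - 32) - 35 ≡ 41. → (32, 41)
3P: (32, 41) + (38, 35). λ = (35 - 41)/(38 - 32) ≡ 53/6 mod 59. 6⁻¹ ≡ 10 (mod 59), so λ ≡ 58.
  x = λ² - 32 - 38 = 3364 - 70 ≡ 49; y = λ·(32 - 49) - 41 ≡ 35. → (49, 35)
4P: (49, 35) + (38, 35). λ = (35 - 35)/(38 - 49) ≡ 0/48 mod 59. 48⁻¹ ≡ 16 (mod 59), so λ ≡ 0.
  x = λ² - 49 - 38 = 0 - 87 ≡ 31; y = λ·(49 - 31) - 35 ≡ 24. → (31, 24)
5P: (31, 24) + (38, 35). λ = (35 - 24)/(38 - 31) ≡ 11/7 mod 59. 7⁻¹ ≡ 17 (mod 59), so λ ≡ 10.
  x = λ² - 31 - 38 = 100 - 69 ≡ 31; y = λ·(31 - 31) - 24 ≡ 35. → (31, 35)
6P: (31, 35) + (38, 35). λ = (35 - 35)/(38 - 31) ≡ 0/7 mod 59. 7⁻¹ ≡ 17 (mod 59) since 7·17 = 119 ≡ 1, so λ ≡ 0.
  x = λ² - 31 - 38 = 0 - 69 ≡ 49; y = λ·(31 - 49) - 35 ≡ 24. → (49, 24)
7P: (49, 24) + (38, 35). λ = (35 - 24)/(38 - 49) ≡ 11/48 mod 59. 48⁻¹ ≡ 16 (mod 59), so λ ≡ 58.
  x = λ² - 49 - 38 = 3364 - 87 ≡ 32; y = λ·(49 - 32) - 24 ≡ 18. → (32, 18)
8P: (32, 18) + (38, 35). λ = (35 - 18)/(38 - 32) ≡ 17/6 mod 59. 6⁻¹ ≡ 10 (mod 59) since 6·10 = 60 ≡ 1, so λ ≡ 52.
  x = λ² - 32 - 38 = 2704 - 70 ≡ 38; y = λ·(32 - 38) - 18 ≡ 24. → (38, 24)
9P: (38, 24) + (38, 35): same x and y₁ ≡ -y₂, so the sum is O.
9P = O, so the order is 9.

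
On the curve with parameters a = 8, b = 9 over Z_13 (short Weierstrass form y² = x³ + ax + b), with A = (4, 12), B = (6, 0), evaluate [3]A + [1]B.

First 3A:
Repeated addition: build up to 3A.
2A: tangent at (4, 12): λ = (3·4² + 8)/(2·12) ≡ 4/11. 11⁻¹ ≡ 6 (mod 13) since 11·6 = 66 ≡ 1, so λ ≡ 4·6 ≡ 11.
  x = λ² - 4 - 4 = 121 - 8 ≡ 9; y = λ·(4 - 9) - 12 ≡ 11. → (9, 11)
3A: (9, 11) + (4, 12). λ = (12 - 11)/(4 - 9) ≡ 1/8 mod 13. 8⁻¹ ≡ 5 (mod 13), so λ ≡ 5.
  x = λ² - 9 - 4 = 25 - 13 ≡ 12; y = λ·(9 - 12) - 11 ≡ 0. → (12, 0)
3A = (12, 0).
Finally 3A + B:
(12, 0) + (6, 0). λ = (0 - 0)/(6 - 12) ≡ 0/7 mod 13. 7⁻¹ ≡ 2 (mod 13) since 7·2 = 14 ≡ 1, so λ ≡ 0.
  x = λ² - 12 - 6 = 0 - 18 ≡ 8; y = λ·(12 - 8) - 0 ≡ 0. → (8, 0)

(8, 0)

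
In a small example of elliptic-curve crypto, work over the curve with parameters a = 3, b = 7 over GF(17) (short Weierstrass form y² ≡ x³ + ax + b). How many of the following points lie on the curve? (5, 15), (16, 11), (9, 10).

(5, 15): 15² ≡ 4, rhs ≡ 11 → off.
(16, 11): 11² ≡ 2, rhs ≡ 3 → off.
(9, 10): 10² ≡ 15, rhs ≡ 15 → on.

1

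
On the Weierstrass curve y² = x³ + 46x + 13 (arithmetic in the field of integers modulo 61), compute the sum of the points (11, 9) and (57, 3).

(11, 9) + (57, 3). λ = (3 - 9)/(57 - 11) ≡ 55/46 mod 61. 46⁻¹ ≡ 4 (mod 61), so λ ≡ 37.
  x = λ² - 11 - 57 = 1369 - 68 ≡ 20; y = λ·(11 - 20) - 9 ≡ 24. → (20, 24)

(20, 24)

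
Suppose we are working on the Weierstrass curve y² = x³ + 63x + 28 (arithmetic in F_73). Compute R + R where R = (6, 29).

tangent at (6, 29): λ = (3·6² + 63)/(2·29) ≡ 25/58. 58⁻¹ ≡ 34 (mod 73), so λ ≡ 25·34 ≡ 47.
  x = λ² - 6 - 6 = 2209 - 12 ≡ 7; y = λ·(6 - 7) - 29 ≡ 70. → (7, 70)

(7, 70)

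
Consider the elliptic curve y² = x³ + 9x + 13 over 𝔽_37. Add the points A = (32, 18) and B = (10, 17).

(20, 33)

(32, 18) + (10, 17). λ = (17 - 18)/(10 - 32) ≡ 36/15 mod 37. 15⁻¹ ≡ 5 (mod 37), so λ ≡ 32.
  x = λ² - 32 - 10 = 1024 - 42 ≡ 20; y = λ·(32 - 20) - 18 ≡ 33. → (20, 33)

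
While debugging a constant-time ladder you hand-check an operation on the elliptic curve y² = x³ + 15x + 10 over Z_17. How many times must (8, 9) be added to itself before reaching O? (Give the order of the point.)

2P: tangent at (8, 9): λ = (3·8² + 15)/(2·9) ≡ 3/1. 1⁻¹ ≡ 1 (mod 17) since 1·1 = 1 ≡ 1, so λ ≡ 3·1 ≡ 3.
  x = λ² - 8 - 8 = 9 - 16 ≡ 10; y = λ·(8 - 10) - 9 ≡ 2. → (10, 2)
3P: (10, 2) + (8, 9). λ = (9 - 2)/(8 - 10) ≡ 7/15 mod 17. 15⁻¹ ≡ 8 (mod 17), so λ ≡ 5.
  x = λ² - 10 - 8 = 25 - 18 ≡ 7; y = λ·(10 - 7) - 2 ≡ 13. → (7, 13)
4P: (7, 13) + (8, 9). λ = (9 - 13)/(8 - 7) ≡ 13/1 mod 17. 1⁻¹ ≡ 1 (mod 17) since 1·1 = 1 ≡ 1, so λ ≡ 13.
  x = λ² - 7 - 8 = 169 - 15 ≡ 1; y = λ·(7 - 1) - 13 ≡ 14. → (1, 14)
5P: (1, 14) + (8, 9). λ = (9 - 14)/(8 - 1) ≡ 12/7 mod 17. 7⁻¹ ≡ 5 (mod 17) since 7·5 = 35 ≡ 1, so λ ≡ 9.
  x = λ² - 1 - 8 = 81 - 9 ≡ 4; y = λ·(1 - 4) - 14 ≡ 10. → (4, 10)
6P: (4, 10) + (8, 9). λ = (9 - 10)/(8 - 4) ≡ 16/4 mod 17. 4⁻¹ ≡ 13 (mod 17) since 4·13 = 52 ≡ 1, so λ ≡ 4.
  x = λ² - 4 - 8 = 16 - 12 ≡ 4; y = λ·(4 - 4) - 10 ≡ 7. → (4, 7)
7P: (4, 7) + (8, 9). λ = (9 - 7)/(8 - 4) ≡ 2/4 mod 17. 4⁻¹ ≡ 13 (mod 17), so λ ≡ 9.
  x = λ² - 4 - 8 = 81 - 12 ≡ 1; y = λ·(4 - 1) - 7 ≡ 3. → (1, 3)
8P: (1, 3) + (8, 9). λ = (9 - 3)/(8 - 1) ≡ 6/7 mod 17. 7⁻¹ ≡ 5 (mod 17) since 7·5 = 35 ≡ 1, so λ ≡ 13.
  x = λ² - 1 - 8 = 169 - 9 ≡ 7; y = λ·(1 - 7) - 3 ≡ 4. → (7, 4)
9P: (7, 4) + (8, 9). λ = (9 - 4)/(8 - 7) ≡ 5/1 mod 17. 1⁻¹ ≡ 1 (mod 17), so λ ≡ 5.
  x = λ² - 7 - 8 = 25 - 15 ≡ 10; y = λ·(7 - 10) - 4 ≡ 15. → (10, 15)
10P: (10, 15) + (8, 9). λ = (9 - 15)/(8 - 10) ≡ 11/15 mod 17. 15⁻¹ ≡ 8 (mod 17), so λ ≡ 3.
  x = λ² - 10 - 8 = 9 - 18 ≡ 8; y = λ·(10 - 8) - 15 ≡ 8. → (8, 8)
11P: (8, 8) + (8, 9): same x and y₁ ≡ -y₂, so the sum is O.
11P = O, so the order is 11.

11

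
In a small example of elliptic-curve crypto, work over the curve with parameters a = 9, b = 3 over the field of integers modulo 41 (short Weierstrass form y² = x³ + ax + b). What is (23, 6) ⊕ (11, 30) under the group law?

(23, 6) + (11, 30). λ = (30 - 6)/(11 - 23) ≡ 24/29 mod 41. 29⁻¹ ≡ 17 (mod 41), so λ ≡ 39.
  x = λ² - 23 - 11 = 1521 - 34 ≡ 11; y = λ·(23 - 11) - 6 ≡ 11. → (11, 11)

(11, 11)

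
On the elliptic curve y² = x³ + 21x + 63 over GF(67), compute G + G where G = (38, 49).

(64, 24)

tangent at (38, 49): λ = (3·38² + 21)/(2·49) ≡ 65/31. 31⁻¹ ≡ 13 (mod 67) since 31·13 = 403 ≡ 1, so λ ≡ 65·13 ≡ 41.
  x = λ² - 38 - 38 = 1681 - 76 ≡ 64; y = λ·(38 - 64) - 49 ≡ 24. → (64, 24)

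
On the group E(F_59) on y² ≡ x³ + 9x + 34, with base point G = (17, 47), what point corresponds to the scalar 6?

Repeated addition: build up to 6G.
2G: tangent at (17, 47): λ = (3·17² + 9)/(2·47) ≡ 50/35. 35⁻¹ ≡ 27 (mod 59) since 35·27 = 945 ≡ 1, so λ ≡ 50·27 ≡ 52.
  x = λ² - 17 - 17 = 2704 - 34 ≡ 15; y = λ·(17 - 15) - 47 ≡ 57. → (15, 57)
3G: (15, 57) + (17, 47). λ = (47 - 57)/(17 - 15) ≡ 49/2 mod 59. 2⁻¹ ≡ 30 (mod 59), so λ ≡ 54.
  x = λ² - 15 - 17 = 2916 - 32 ≡ 52; y = λ·(15 - 52) - 57 ≡ 10. → (52, 10)
4G: (52, 10) + (17, 47). λ = (47 - 10)/(17 - 52) ≡ 37/24 mod 59. 24⁻¹ ≡ 32 (mod 59) since 24·32 = 768 ≡ 1, so λ ≡ 4.
  x = λ² - 52 - 17 = 16 - 69 ≡ 6; y = λ·(52 - 6) - 10 ≡ 56. → (6, 56)
5G: (6, 56) + (17, 47). λ = (47 - 56)/(17 - 6) ≡ 50/11 mod 59. 11⁻¹ ≡ 43 (mod 59), so λ ≡ 26.
  x = λ² - 6 - 17 = 676 - 23 ≡ 4; y = λ·(6 - 4) - 56 ≡ 55. → (4, 55)
6G: (4, 55) + (17, 47). λ = (47 - 55)/(17 - 4) ≡ 51/13 mod 59. 13⁻¹ ≡ 50 (mod 59) since 13·50 = 650 ≡ 1, so λ ≡ 13.
  x = λ² - 4 - 17 = 169 - 21 ≡ 30; y = λ·(4 - 30) - 55 ≡ 20. → (30, 20)

(30, 20)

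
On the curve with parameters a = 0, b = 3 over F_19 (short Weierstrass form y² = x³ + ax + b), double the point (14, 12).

tangent at (14, 12): λ = (3·14² + 0)/(2·12) ≡ 18/5. 5⁻¹ ≡ 4 (mod 19), so λ ≡ 18·4 ≡ 15.
  x = λ² - 14 - 14 = 225 - 28 ≡ 7; y = λ·(14 - 7) - 12 ≡ 17. → (7, 17)

(7, 17)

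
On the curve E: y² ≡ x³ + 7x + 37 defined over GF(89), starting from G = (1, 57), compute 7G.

(7, 47)

Double-and-add on 7 = (111)₂. Start with G = (1, 57) for the leading 1-bit.
double: tangent at (1, 57): λ = (3·1² + 7)/(2·57) ≡ 10/25. 25⁻¹ ≡ 57 (mod 89), so λ ≡ 10·57 ≡ 36.
  x = λ² - 1 - 1 = 1296 - 2 ≡ 48; y = λ·(1 - 48) - 57 ≡ 31. → (48, 31)
add G: (48, 31) + (1, 57). λ = (57 - 31)/(1 - 48) ≡ 26/42 mod 89. 42⁻¹ ≡ 53 (mod 89) since 42·53 = 2226 ≡ 1, so λ ≡ 43.
  x = λ² - 48 - 1 = 1849 - 49 ≡ 20; y = λ·(48 - 20) - 31 ≡ 16. → (20, 16)
double: tangent at (20, 16): λ = (3·20² + 7)/(2·16) ≡ 50/32. 32⁻¹ ≡ 64 (mod 89) since 32·64 = 2048 ≡ 1, so λ ≡ 50·64 ≡ 85.
  x = λ² - 20 - 20 = 7225 - 40 ≡ 65; y = λ·(20 - 65) - 16 ≡ 75. → (65, 75)
add G: (65, 75) + (1, 57). λ = (57 - 75)/(1 - 65) ≡ 71/25 mod 89. 25⁻¹ ≡ 57 (mod 89) since 25·57 = 1425 ≡ 1, so λ ≡ 42.
  x = λ² - 65 - 1 = 1764 - 66 ≡ 7; y = λ·(65 - 7) - 75 ≡ 47. → (7, 47)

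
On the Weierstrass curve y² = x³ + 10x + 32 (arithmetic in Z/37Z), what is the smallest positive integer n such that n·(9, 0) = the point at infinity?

2P: (9, 0) + (9, 0): same x and y₁ ≡ -y₂, so the sum is the point at infinity.
2P = the point at infinity, so the order is 2.

2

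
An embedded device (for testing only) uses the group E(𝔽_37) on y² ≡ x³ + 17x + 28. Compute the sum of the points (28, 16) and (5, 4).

(7, 3)

(28, 16) + (5, 4). λ = (4 - 16)/(5 - 28) ≡ 25/14 mod 37. 14⁻¹ ≡ 8 (mod 37), so λ ≡ 15.
  x = λ² - 28 - 5 = 225 - 33 ≡ 7; y = λ·(28 - 7) - 16 ≡ 3. → (7, 3)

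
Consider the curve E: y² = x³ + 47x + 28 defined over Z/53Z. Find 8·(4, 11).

Write G = (4, 11).
Repeated addition: build up to 8G.
2G: tangent at (4, 11): λ = (3·4² + 47)/(2·11) ≡ 42/22. 22⁻¹ ≡ 41 (mod 53), so λ ≡ 42·41 ≡ 26.
  x = λ² - 4 - 4 = 676 - 8 ≡ 32; y = λ·(4 - 32) - 11 ≡ 3. → (32, 3)
3G: (32, 3) + (4, 11). λ = (11 - 3)/(4 - 32) ≡ 8/25 mod 53. 25⁻¹ ≡ 17 (mod 53) since 25·17 = 425 ≡ 1, so λ ≡ 30.
  x = λ² - 32 - 4 = 900 - 36 ≡ 16; y = λ·(32 - 16) - 3 ≡ 0. → (16, 0)
4G: (16, 0) + (4, 11). λ = (11 - 0)/(4 - 16) ≡ 11/41 mod 53. 41⁻¹ ≡ 22 (mod 53), so λ ≡ 30.
  x = λ² - 16 - 4 = 900 - 20 ≡ 32; y = λ·(16 - 32) - 0 ≡ 50. → (32, 50)
5G: (32, 50) + (4, 11). λ = (11 - 50)/(4 - 32) ≡ 14/25 mod 53. 25⁻¹ ≡ 17 (mod 53), so λ ≡ 26.
  x = λ² - 32 - 4 = 676 - 36 ≡ 4; y = λ·(32 - 4) - 50 ≡ 42. → (4, 42)
6G: (4, 42) + (4, 11): same x and y₁ ≡ -y₂, so the sum is the point at infinity.
7G: the point at infinity + (4, 11) = (4, 11) (identity).
8G: tangent at (4, 11): λ = (3·4² + 47)/(2·11) ≡ 42/22. 22⁻¹ ≡ 41 (mod 53), so λ ≡ 42·41 ≡ 26.
  x = λ² - 4 - 4 = 676 - 8 ≡ 32; y = λ·(4 - 32) - 11 ≡ 3. → (32, 3)

(32, 3)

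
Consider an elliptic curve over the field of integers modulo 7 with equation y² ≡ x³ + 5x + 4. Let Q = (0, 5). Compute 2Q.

tangent at (0, 5): λ = (3·0² + 5)/(2·5) ≡ 5/3. 3⁻¹ ≡ 5 (mod 7), so λ ≡ 5·5 ≡ 4.
  x = λ² - 0 - 0 = 16 - 0 ≡ 2; y = λ·(0 - 2) - 5 ≡ 1. → (2, 1)

(2, 1)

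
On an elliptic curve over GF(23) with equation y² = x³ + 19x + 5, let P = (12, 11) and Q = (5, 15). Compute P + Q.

(12, 11) + (5, 15). λ = (15 - 11)/(5 - 12) ≡ 4/16 mod 23. 16⁻¹ ≡ 13 (mod 23), so λ ≡ 6.
  x = λ² - 12 - 5 = 36 - 17 ≡ 19; y = λ·(12 - 19) - 11 ≡ 16. → (19, 16)

(19, 16)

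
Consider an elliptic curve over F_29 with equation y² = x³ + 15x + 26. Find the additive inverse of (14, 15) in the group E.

-(14, 15) = (14, -15 mod 29) = (14, 14).

(14, 14)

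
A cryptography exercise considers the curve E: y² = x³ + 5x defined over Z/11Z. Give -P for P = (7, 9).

(7, 2)

-(7, 9) = (7, -9 mod 11) = (7, 2).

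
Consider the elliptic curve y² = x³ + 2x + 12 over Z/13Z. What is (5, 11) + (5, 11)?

tangent at (5, 11): λ = (3·5² + 2)/(2·11) ≡ 12/9. 9⁻¹ ≡ 3 (mod 13) since 9·3 = 27 ≡ 1, so λ ≡ 12·3 ≡ 10.
  x = λ² - 5 - 5 = 100 - 10 ≡ 12; y = λ·(5 - 12) - 11 ≡ 10. → (12, 10)

(12, 10)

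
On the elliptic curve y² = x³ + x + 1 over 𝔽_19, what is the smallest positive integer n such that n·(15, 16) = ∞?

7

2P: tangent at (15, 16): λ = (3·15² + 1)/(2·16) ≡ 11/13. 13⁻¹ ≡ 3 (mod 19) since 13·3 = 39 ≡ 1, so λ ≡ 11·3 ≡ 14.
  x = λ² - 15 - 15 = 196 - 30 ≡ 14; y = λ·(15 - 14) - 16 ≡ 17. → (14, 17)
3P: (14, 17) + (15, 16). λ = (16 - 17)/(15 - 14) ≡ 18/1 mod 19. 1⁻¹ ≡ 1 (mod 19), so λ ≡ 18.
  x = λ² - 14 - 15 = 324 - 29 ≡ 10; y = λ·(14 - 10) - 17 ≡ 17. → (10, 17)
4P: (10, 17) + (15, 16). λ = (16 - 17)/(15 - 10) ≡ 18/5 mod 19. 5⁻¹ ≡ 4 (mod 19) since 5·4 = 20 ≡ 1, so λ ≡ 15.
  x = λ² - 10 - 15 = 225 - 25 ≡ 10; y = λ·(10 - 10) - 17 ≡ 2. → (10, 2)
5P: (10, 2) + (15, 16). λ = (16 - 2)/(15 - 10) ≡ 14/5 mod 19. 5⁻¹ ≡ 4 (mod 19), so λ ≡ 18.
  x = λ² - 10 - 15 = 324 - 25 ≡ 14; y = λ·(10 - 14) - 2 ≡ 2. → (14, 2)
6P: (14, 2) + (15, 16). λ = (16 - 2)/(15 - 14) ≡ 14/1 mod 19. 1⁻¹ ≡ 1 (mod 19), so λ ≡ 14.
  x = λ² - 14 - 15 = 196 - 29 ≡ 15; y = λ·(14 - 15) - 2 ≡ 3. → (15, 3)
7P: (15, 3) + (15, 16): same x and y₁ ≡ -y₂, so the sum is ∞.
7P = ∞, so the order is 7.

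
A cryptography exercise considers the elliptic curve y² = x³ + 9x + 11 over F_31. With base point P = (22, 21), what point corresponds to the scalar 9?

O

Repeated addition: build up to 9P.
2P: tangent at (22, 21): λ = (3·22² + 9)/(2·21) ≡ 4/11. 11⁻¹ ≡ 17 (mod 31) since 11·17 = 187 ≡ 1, so λ ≡ 4·17 ≡ 6.
  x = λ² - 22 - 22 = 36 - 44 ≡ 23; y = λ·(22 - 23) - 21 ≡ 4. → (23, 4)
3P: (23, 4) + (22, 21). λ = (21 - 4)/(22 - 23) ≡ 17/30 mod 31. 30⁻¹ ≡ 30 (mod 31), so λ ≡ 14.
  x = λ² - 23 - 22 = 196 - 45 ≡ 27; y = λ·(23 - 27) - 4 ≡ 2. → (27, 2)
4P: (27, 2) + (22, 21). λ = (21 - 2)/(22 - 27) ≡ 19/26 mod 31. 26⁻¹ ≡ 6 (mod 31), so λ ≡ 21.
  x = λ² - 27 - 22 = 441 - 49 ≡ 20; y = λ·(27 - 20) - 2 ≡ 21. → (20, 21)
5P: (20, 21) + (22, 21). λ = (21 - 21)/(22 - 20) ≡ 0/2 mod 31. 2⁻¹ ≡ 16 (mod 31) since 2·16 = 32 ≡ 1, so λ ≡ 0.
  x = λ² - 20 - 22 = 0 - 42 ≡ 20; y = λ·(20 - 20) - 21 ≡ 10. → (20, 10)
6P: (20, 10) + (22, 21). λ = (21 - 10)/(22 - 20) ≡ 11/2 mod 31. 2⁻¹ ≡ 16 (mod 31) since 2·16 = 32 ≡ 1, so λ ≡ 21.
  x = λ² - 20 - 22 = 441 - 42 ≡ 27; y = λ·(20 - 27) - 10 ≡ 29. → (27, 29)
7P: (27, 29) + (22, 21). λ = (21 - 29)/(22 - 27) ≡ 23/26 mod 31. 26⁻¹ ≡ 6 (mod 31), so λ ≡ 14.
  x = λ² - 27 - 22 = 196 - 49 ≡ 23; y = λ·(27 - 23) - 29 ≡ 27. → (23, 27)
8P: (23, 27) + (22, 21). λ = (21 - 27)/(22 - 23) ≡ 25/30 mod 31. 30⁻¹ ≡ 30 (mod 31), so λ ≡ 6.
  x = λ² - 23 - 22 = 36 - 45 ≡ 22; y = λ·(23 - 22) - 27 ≡ 10. → (22, 10)
9P: (22, 10) + (22, 21): same x and y₁ ≡ -y₂, so the sum is ∞.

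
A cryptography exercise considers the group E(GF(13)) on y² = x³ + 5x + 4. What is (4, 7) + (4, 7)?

(6, 4)

tangent at (4, 7): λ = (3·4² + 5)/(2·7) ≡ 1/1. 1⁻¹ ≡ 1 (mod 13) since 1·1 = 1 ≡ 1, so λ ≡ 1·1 ≡ 1.
  x = λ² - 4 - 4 = 1 - 8 ≡ 6; y = λ·(4 - 6) - 7 ≡ 4. → (6, 4)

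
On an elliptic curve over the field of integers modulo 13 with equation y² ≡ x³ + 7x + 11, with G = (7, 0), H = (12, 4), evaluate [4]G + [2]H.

(6, 10)

First 4G:
Double-and-add on 4 = (100)₂. Start with G = (7, 0) for the leading 1-bit.
double: (7, 0) + (7, 0): same x and y₁ ≡ -y₂, so the sum is the point at infinity.
double: the point at infinity + the point at infinity = the point at infinity (identity).
4G = the point at infinity.
Next 2H:
Repeated addition: build up to 2H.
2H: tangent at (12, 4): λ = (3·12² + 7)/(2·4) ≡ 10/8. 8⁻¹ ≡ 5 (mod 13), so λ ≡ 10·5 ≡ 11.
  x = λ² - 12 - 12 = 121 - 24 ≡ 6; y = λ·(12 - 6) - 4 ≡ 10. → (6, 10)
2H = (6, 10).
Finally 4G + 2H:
the point at infinity + (6, 10) = (6, 10) (identity).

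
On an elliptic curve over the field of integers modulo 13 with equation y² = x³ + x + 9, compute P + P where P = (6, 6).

(0, 3)

tangent at (6, 6): λ = (3·6² + 1)/(2·6) ≡ 5/12. 12⁻¹ ≡ 12 (mod 13) since 12·12 = 144 ≡ 1, so λ ≡ 5·12 ≡ 8.
  x = λ² - 6 - 6 = 64 - 12 ≡ 0; y = λ·(6 - 0) - 6 ≡ 3. → (0, 3)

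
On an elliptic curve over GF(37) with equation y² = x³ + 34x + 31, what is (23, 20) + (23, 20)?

(17, 3)

tangent at (23, 20): λ = (3·23² + 34)/(2·20) ≡ 30/3. 3⁻¹ ≡ 25 (mod 37), so λ ≡ 30·25 ≡ 10.
  x = λ² - 23 - 23 = 100 - 46 ≡ 17; y = λ·(23 - 17) - 20 ≡ 3. → (17, 3)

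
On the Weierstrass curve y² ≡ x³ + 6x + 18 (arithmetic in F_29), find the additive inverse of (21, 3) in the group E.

(21, 26)

-(21, 3) = (21, -3 mod 29) = (21, 26).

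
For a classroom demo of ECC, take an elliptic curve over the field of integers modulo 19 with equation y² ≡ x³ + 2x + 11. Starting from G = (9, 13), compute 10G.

Repeated addition: build up to 10G.
2G: tangent at (9, 13): λ = (3·9² + 2)/(2·13) ≡ 17/7. 7⁻¹ ≡ 11 (mod 19), so λ ≡ 17·11 ≡ 16.
  x = λ² - 9 - 9 = 256 - 18 ≡ 10; y = λ·(9 - 10) - 13 ≡ 9. → (10, 9)
3G: (10, 9) + (9, 13). λ = (13 - 9)/(9 - 10) ≡ 4/18 mod 19. 18⁻¹ ≡ 18 (mod 19) since 18·18 = 324 ≡ 1, so λ ≡ 15.
  x = λ² - 10 - 9 = 225 - 19 ≡ 16; y = λ·(10 - 16) - 9 ≡ 15. → (16, 15)
4G: (16, 15) + (9, 13). λ = (13 - 15)/(9 - 16) ≡ 17/12 mod 19. 12⁻¹ ≡ 8 (mod 19), so λ ≡ 3.
  x = λ² - 16 - 9 = 9 - 25 ≡ 3; y = λ·(16 - 3) - 15 ≡ 5. → (3, 5)
5G: (3, 5) + (9, 13). λ = (13 - 5)/(9 - 3) ≡ 8/6 mod 19. 6⁻¹ ≡ 16 (mod 19), so λ ≡ 14.
  x = λ² - 3 - 9 = 196 - 12 ≡ 13; y = λ·(3 - 13) - 5 ≡ 7. → (13, 7)
6G: (13, 7) + (9, 13). λ = (13 - 7)/(9 - 13) ≡ 6/15 mod 19. 15⁻¹ ≡ 14 (mod 19), so λ ≡ 8.
  x = λ² - 13 - 9 = 64 - 22 ≡ 4; y = λ·(13 - 4) - 7 ≡ 8. → (4, 8)
7G: (4, 8) + (9, 13). λ = (13 - 8)/(9 - 4) ≡ 5/5 mod 19. 5⁻¹ ≡ 4 (mod 19) since 5·4 = 20 ≡ 1, so λ ≡ 1.
  x = λ² - 4 - 9 = 1 - 13 ≡ 7; y = λ·(4 - 7) - 8 ≡ 8. → (7, 8)
8G: (7, 8) + (9, 13). λ = (13 - 8)/(9 - 7) ≡ 5/2 mod 19. 2⁻¹ ≡ 10 (mod 19), so λ ≡ 12.
  x = λ² - 7 - 9 = 144 - 16 ≡ 14; y = λ·(7 - 14) - 8 ≡ 3. → (14, 3)
9G: (14, 3) + (9, 13). λ = (13 - 3)/(9 - 14) ≡ 10/14 mod 19. 14⁻¹ ≡ 15 (mod 19) since 14·15 = 210 ≡ 1, so λ ≡ 17.
  x = λ² - 14 - 9 = 289 - 23 ≡ 0; y = λ·(14 - 0) - 3 ≡ 7. → (0, 7)
10G: (0, 7) + (9, 13). λ = (13 - 7)/(9 - 0) ≡ 6/9 mod 19. 9⁻¹ ≡ 17 (mod 19), so λ ≡ 7.
  x = λ² - 0 - 9 = 49 - 9 ≡ 2; y = λ·(0 - 2) - 7 ≡ 17. → (2, 17)

(2, 17)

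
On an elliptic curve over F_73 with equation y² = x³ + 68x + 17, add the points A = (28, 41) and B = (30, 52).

(28, 41) + (30, 52). λ = (52 - 41)/(30 - 28) ≡ 11/2 mod 73. 2⁻¹ ≡ 37 (mod 73) since 2·37 = 74 ≡ 1, so λ ≡ 42.
  x = λ² - 28 - 30 = 1764 - 58 ≡ 27; y = λ·(28 - 27) - 41 ≡ 1. → (27, 1)

(27, 1)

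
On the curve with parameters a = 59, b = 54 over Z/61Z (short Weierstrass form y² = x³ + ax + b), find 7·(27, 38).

Write G = (27, 38).
Repeated addition: build up to 7G.
2G: tangent at (27, 38): λ = (3·27² + 59)/(2·38) ≡ 50/15. 15⁻¹ ≡ 57 (mod 61) since 15·57 = 855 ≡ 1, so λ ≡ 50·57 ≡ 44.
  x = λ² - 27 - 27 = 1936 - 54 ≡ 52; y = λ·(27 - 52) - 38 ≡ 21. → (52, 21)
3G: (52, 21) + (27, 38). λ = (38 - 21)/(27 - 52) ≡ 17/36 mod 61. 36⁻¹ ≡ 39 (mod 61), so λ ≡ 53.
  x = λ² - 52 - 27 = 2809 - 79 ≡ 46; y = λ·(52 - 46) - 21 ≡ 53. → (46, 53)
4G: (46, 53) + (27, 38). λ = (38 - 53)/(27 - 46) ≡ 46/42 mod 61. 42⁻¹ ≡ 16 (mod 61), so λ ≡ 4.
  x = λ² - 46 - 27 = 16 - 73 ≡ 4; y = λ·(46 - 4) - 53 ≡ 54. → (4, 54)
5G: (4, 54) + (27, 38). λ = (38 - 54)/(27 - 4) ≡ 45/23 mod 61. 23⁻¹ ≡ 8 (mod 61), so λ ≡ 55.
  x = λ² - 4 - 27 = 3025 - 31 ≡ 5; y = λ·(4 - 5) - 54 ≡ 13. → (5, 13)
6G: (5, 13) + (27, 38). λ = (38 - 13)/(27 - 5) ≡ 25/22 mod 61. 22⁻¹ ≡ 25 (mod 61) since 22·25 = 550 ≡ 1, so λ ≡ 15.
  x = λ² - 5 - 27 = 225 - 32 ≡ 10; y = λ·(5 - 10) - 13 ≡ 34. → (10, 34)
7G: (10, 34) + (27, 38). λ = (38 - 34)/(27 - 10) ≡ 4/17 mod 61. 17⁻¹ ≡ 18 (mod 61), so λ ≡ 11.
  x = λ² - 10 - 27 = 121 - 37 ≡ 23; y = λ·(10 - 23) - 34 ≡ 6. → (23, 6)

(23, 6)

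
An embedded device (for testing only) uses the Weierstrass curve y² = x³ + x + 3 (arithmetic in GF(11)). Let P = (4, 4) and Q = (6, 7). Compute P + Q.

(4, 4) + (6, 7). λ = (7 - 4)/(6 - 4) ≡ 3/2 mod 11. 2⁻¹ ≡ 6 (mod 11) since 2·6 = 12 ≡ 1, so λ ≡ 7.
  x = λ² - 4 - 6 = 49 - 10 ≡ 6; y = λ·(4 - 6) - 4 ≡ 4. → (6, 4)

(6, 4)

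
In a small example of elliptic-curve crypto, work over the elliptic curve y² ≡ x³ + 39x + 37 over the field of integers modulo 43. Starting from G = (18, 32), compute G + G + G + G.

(5, 23)

Repeated addition: build up to 4G.
2G: tangent at (18, 32): λ = (3·18² + 39)/(2·32) ≡ 22/21. 21⁻¹ ≡ 41 (mod 43), so λ ≡ 22·41 ≡ 42.
  x = λ² - 18 - 18 = 1764 - 36 ≡ 8; y = λ·(18 - 8) - 32 ≡ 1. → (8, 1)
3G: (8, 1) + (18, 32). λ = (32 - 1)/(18 - 8) ≡ 31/10 mod 43. 10⁻¹ ≡ 13 (mod 43) since 10·13 = 130 ≡ 1, so λ ≡ 16.
  x = λ² - 8 - 18 = 256 - 26 ≡ 15; y = λ·(8 - 15) - 1 ≡ 16. → (15, 16)
4G: (15, 16) + (18, 32). λ = (32 - 16)/(18 - 15) ≡ 16/3 mod 43. 3⁻¹ ≡ 29 (mod 43) since 3·29 = 87 ≡ 1, so λ ≡ 34.
  x = λ² - 15 - 18 = 1156 - 33 ≡ 5; y = λ·(15 - 5) - 16 ≡ 23. → (5, 23)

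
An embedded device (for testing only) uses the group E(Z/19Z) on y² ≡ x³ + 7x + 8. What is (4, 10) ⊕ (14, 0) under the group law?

(2, 7)

(4, 10) + (14, 0). λ = (0 - 10)/(14 - 4) ≡ 9/10 mod 19. 10⁻¹ ≡ 2 (mod 19) since 10·2 = 20 ≡ 1, so λ ≡ 18.
  x = λ² - 4 - 14 = 324 - 18 ≡ 2; y = λ·(4 - 2) - 10 ≡ 7. → (2, 7)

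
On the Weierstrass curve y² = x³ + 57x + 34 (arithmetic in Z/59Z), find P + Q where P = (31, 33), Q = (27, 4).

(13, 9)

(31, 33) + (27, 4). λ = (4 - 33)/(27 - 31) ≡ 30/55 mod 59. 55⁻¹ ≡ 44 (mod 59), so λ ≡ 22.
  x = λ² - 31 - 27 = 484 - 58 ≡ 13; y = λ·(31 - 13) - 33 ≡ 9. → (13, 9)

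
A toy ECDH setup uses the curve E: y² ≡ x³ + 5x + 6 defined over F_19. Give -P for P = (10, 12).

(10, 7)

-(10, 12) = (10, -12 mod 19) = (10, 7).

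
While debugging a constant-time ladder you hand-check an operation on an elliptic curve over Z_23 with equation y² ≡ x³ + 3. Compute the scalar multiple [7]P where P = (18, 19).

Repeated addition: build up to 7P.
2P: tangent at (18, 19): λ = (3·18² + 0)/(2·19) ≡ 6/15. 15⁻¹ ≡ 20 (mod 23), so λ ≡ 6·20 ≡ 5.
  x = λ² - 18 - 18 = 25 - 36 ≡ 12; y = λ·(18 - 12) - 19 ≡ 11. → (12, 11)
3P: (12, 11) + (18, 19). λ = (19 - 11)/(18 - 12) ≡ 8/6 mod 23. 6⁻¹ ≡ 4 (mod 23) since 6·4 = 24 ≡ 1, so λ ≡ 9.
  x = λ² - 12 - 18 = 81 - 30 ≡ 5; y = λ·(12 - 5) - 11 ≡ 6. → (5, 6)
4P: (5, 6) + (18, 19). λ = (19 - 6)/(18 - 5) ≡ 13/13 mod 23. 13⁻¹ ≡ 16 (mod 23), so λ ≡ 1.
  x = λ² - 5 - 18 = 1 - 23 ≡ 1; y = λ·(5 - 1) - 6 ≡ 21. → (1, 21)
5P: (1, 21) + (18, 19). λ = (19 - 21)/(18 - 1) ≡ 21/17 mod 23. 17⁻¹ ≡ 19 (mod 23) since 17·19 = 323 ≡ 1, so λ ≡ 8.
  x = λ² - 1 - 18 = 64 - 19 ≡ 22; y = λ·(1 - 22) - 21 ≡ 18. → (22, 18)
6P: (22, 18) + (18, 19). λ = (19 - 18)/(18 - 22) ≡ 1/19 mod 23. 19⁻¹ ≡ 17 (mod 23), so λ ≡ 17.
  x = λ² - 22 - 18 = 289 - 40 ≡ 19; y = λ·(22 - 19) - 18 ≡ 10. → (19, 10)
7P: (19, 10) + (18, 19). λ = (19 - 10)/(18 - 19) ≡ 9/22 mod 23. 22⁻¹ ≡ 22 (mod 23), so λ ≡ 14.
  x = λ² - 19 - 18 = 196 - 37 ≡ 21; y = λ·(19 - 21) - 10 ≡ 8. → (21, 8)

(21, 8)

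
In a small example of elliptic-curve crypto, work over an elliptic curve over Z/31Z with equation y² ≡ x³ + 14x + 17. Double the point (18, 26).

tangent at (18, 26): λ = (3·18² + 14)/(2·26) ≡ 25/21. 21⁻¹ ≡ 3 (mod 31) since 21·3 = 63 ≡ 1, so λ ≡ 25·3 ≡ 13.
  x = λ² - 18 - 18 = 169 - 36 ≡ 9; y = λ·(18 - 9) - 26 ≡ 29. → (9, 29)

(9, 29)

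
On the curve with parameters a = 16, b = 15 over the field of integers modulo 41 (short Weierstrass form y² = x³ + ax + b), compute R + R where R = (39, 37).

(6, 32)

tangent at (39, 37): λ = (3·39² + 16)/(2·37) ≡ 28/33. 33⁻¹ ≡ 5 (mod 41), so λ ≡ 28·5 ≡ 17.
  x = λ² - 39 - 39 = 289 - 78 ≡ 6; y = λ·(39 - 6) - 37 ≡ 32. → (6, 32)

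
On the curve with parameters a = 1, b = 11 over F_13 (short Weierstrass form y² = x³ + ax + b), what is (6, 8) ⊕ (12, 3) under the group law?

(4, 12)

(6, 8) + (12, 3). λ = (3 - 8)/(12 - 6) ≡ 8/6 mod 13. 6⁻¹ ≡ 11 (mod 13) since 6·11 = 66 ≡ 1, so λ ≡ 10.
  x = λ² - 6 - 12 = 100 - 18 ≡ 4; y = λ·(6 - 4) - 8 ≡ 12. → (4, 12)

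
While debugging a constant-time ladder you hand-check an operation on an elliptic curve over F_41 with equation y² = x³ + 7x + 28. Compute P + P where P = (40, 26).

tangent at (40, 26): λ = (3·40² + 7)/(2·26) ≡ 10/11. 11⁻¹ ≡ 15 (mod 41) since 11·15 = 165 ≡ 1, so λ ≡ 10·15 ≡ 27.
  x = λ² - 40 - 40 = 729 - 80 ≡ 34; y = λ·(40 - 34) - 26 ≡ 13. → (34, 13)

(34, 13)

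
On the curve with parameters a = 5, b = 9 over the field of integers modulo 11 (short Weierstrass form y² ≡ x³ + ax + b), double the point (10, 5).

(0, 3)

tangent at (10, 5): λ = (3·10² + 5)/(2·5) ≡ 8/10. 10⁻¹ ≡ 10 (mod 11), so λ ≡ 8·10 ≡ 3.
  x = λ² - 10 - 10 = 9 - 20 ≡ 0; y = λ·(10 - 0) - 5 ≡ 3. → (0, 3)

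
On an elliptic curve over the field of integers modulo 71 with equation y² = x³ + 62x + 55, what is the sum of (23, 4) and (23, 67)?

O

The two points share x = 23 and their y-coordinates satisfy 4 + 67 ≡ 0 (mod 71), so they are inverses. Their sum is O.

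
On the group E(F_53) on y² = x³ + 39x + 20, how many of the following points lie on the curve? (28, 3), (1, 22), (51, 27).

3

(28, 3): 3² ≡ 9, rhs ≡ 9 → on.
(1, 22): 22² ≡ 7, rhs ≡ 7 → on.
(51, 27): 27² ≡ 40, rhs ≡ 40 → on.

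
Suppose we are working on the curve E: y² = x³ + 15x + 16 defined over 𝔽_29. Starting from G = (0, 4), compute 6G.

Double-and-add on 6 = (110)₂. Start with G = (0, 4) for the leading 1-bit.
double: tangent at (0, 4): λ = (3·0² + 15)/(2·4) ≡ 15/8. 8⁻¹ ≡ 11 (mod 29), so λ ≡ 15·11 ≡ 20.
  x = λ² - 0 - 0 = 400 - 0 ≡ 23; y = λ·(0 - 23) - 4 ≡ 0. → (23, 0)
add G: (23, 0) + (0, 4). λ = (4 - 0)/(0 - 23) ≡ 4/6 mod 29. 6⁻¹ ≡ 5 (mod 29) since 6·5 = 30 ≡ 1, so λ ≡ 20.
  x = λ² - 23 - 0 = 400 - 23 ≡ 0; y = λ·(23 - 0) - 0 ≡ 25. → (0, 25)
double: tangent at (0, 25): λ = (3·0² + 15)/(2·25) ≡ 15/21. 21⁻¹ ≡ 18 (mod 29), so λ ≡ 15·18 ≡ 9.
  x = λ² - 0 - 0 = 81 - 0 ≡ 23; y = λ·(0 - 23) - 25 ≡ 0. → (23, 0)

(23, 0)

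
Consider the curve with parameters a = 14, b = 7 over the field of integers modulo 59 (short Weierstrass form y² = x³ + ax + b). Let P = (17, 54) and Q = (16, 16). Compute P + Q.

(54, 15)

(17, 54) + (16, 16). λ = (16 - 54)/(16 - 17) ≡ 21/58 mod 59. 58⁻¹ ≡ 58 (mod 59), so λ ≡ 38.
  x = λ² - 17 - 16 = 1444 - 33 ≡ 54; y = λ·(17 - 54) - 54 ≡ 15. → (54, 15)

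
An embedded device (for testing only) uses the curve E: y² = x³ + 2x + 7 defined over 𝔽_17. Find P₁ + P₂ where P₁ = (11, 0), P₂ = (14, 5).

(11, 0) + (14, 5). λ = (5 - 0)/(14 - 11) ≡ 5/3 mod 17. 3⁻¹ ≡ 6 (mod 17) since 3·6 = 18 ≡ 1, so λ ≡ 13.
  x = λ² - 11 - 14 = 169 - 25 ≡ 8; y = λ·(11 - 8) - 0 ≡ 5. → (8, 5)

(8, 5)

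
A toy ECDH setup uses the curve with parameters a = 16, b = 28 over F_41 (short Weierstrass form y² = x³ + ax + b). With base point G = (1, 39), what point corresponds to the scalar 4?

(3, 29)

Repeated addition: build up to 4G.
2G: tangent at (1, 39): λ = (3·1² + 16)/(2·39) ≡ 19/37. 37⁻¹ ≡ 10 (mod 41) since 37·10 = 370 ≡ 1, so λ ≡ 19·10 ≡ 26.
  x = λ² - 1 - 1 = 676 - 2 ≡ 18; y = λ·(1 - 18) - 39 ≡ 11. → (18, 11)
3G: (18, 11) + (1, 39). λ = (39 - 11)/(1 - 18) ≡ 28/24 mod 41. 24⁻¹ ≡ 12 (mod 41) since 24·12 = 288 ≡ 1, so λ ≡ 8.
  x = λ² - 18 - 1 = 64 - 19 ≡ 4; y = λ·(18 - 4) - 11 ≡ 19. → (4, 19)
4G: (4, 19) + (1, 39). λ = (39 - 19)/(1 - 4) ≡ 20/38 mod 41. 38⁻¹ ≡ 27 (mod 41) since 38·27 = 1026 ≡ 1, so λ ≡ 7.
  x = λ² - 4 - 1 = 49 - 5 ≡ 3; y = λ·(4 - 3) - 19 ≡ 29. → (3, 29)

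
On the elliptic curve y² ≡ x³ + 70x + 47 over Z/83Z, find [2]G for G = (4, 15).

tangent at (4, 15): λ = (3·4² + 70)/(2·15) ≡ 35/30. 30⁻¹ ≡ 36 (mod 83), so λ ≡ 35·36 ≡ 15.
  x = λ² - 4 - 4 = 225 - 8 ≡ 51; y = λ·(4 - 51) - 15 ≡ 27. → (51, 27)

(51, 27)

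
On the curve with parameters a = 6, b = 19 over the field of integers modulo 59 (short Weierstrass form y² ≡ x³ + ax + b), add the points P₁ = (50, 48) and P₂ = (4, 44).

(3, 51)

(50, 48) + (4, 44). λ = (44 - 48)/(4 - 50) ≡ 55/13 mod 59. 13⁻¹ ≡ 50 (mod 59) since 13·50 = 650 ≡ 1, so λ ≡ 36.
  x = λ² - 50 - 4 = 1296 - 54 ≡ 3; y = λ·(50 - 3) - 48 ≡ 51. → (3, 51)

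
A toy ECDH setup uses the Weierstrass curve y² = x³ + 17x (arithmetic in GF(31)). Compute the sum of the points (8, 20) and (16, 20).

(8, 20) + (16, 20). λ = (20 - 20)/(16 - 8) ≡ 0/8 mod 31. 8⁻¹ ≡ 4 (mod 31), so λ ≡ 0.
  x = λ² - 8 - 16 = 0 - 24 ≡ 7; y = λ·(8 - 7) - 20 ≡ 11. → (7, 11)

(7, 11)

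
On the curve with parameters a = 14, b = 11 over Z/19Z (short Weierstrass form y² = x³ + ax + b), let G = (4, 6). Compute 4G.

Double-and-add on 4 = (100)₂. Start with G = (4, 6) for the leading 1-bit.
double: tangent at (4, 6): λ = (3·4² + 14)/(2·6) ≡ 5/12. 12⁻¹ ≡ 8 (mod 19) since 12·8 = 96 ≡ 1, so λ ≡ 5·8 ≡ 2.
  x = λ² - 4 - 4 = 4 - 8 ≡ 15; y = λ·(4 - 15) - 6 ≡ 10. → (15, 10)
double: tangent at (15, 10): λ = (3·15² + 14)/(2·10) ≡ 5/1. 1⁻¹ ≡ 1 (mod 19), so λ ≡ 5·1 ≡ 5.
  x = λ² - 15 - 15 = 25 - 30 ≡ 14; y = λ·(15 - 14) - 10 ≡ 14. → (14, 14)

(14, 14)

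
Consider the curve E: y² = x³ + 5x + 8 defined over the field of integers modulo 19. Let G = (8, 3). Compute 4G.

Repeated addition: build up to 4G.
2G: tangent at (8, 3): λ = (3·8² + 5)/(2·3) ≡ 7/6. 6⁻¹ ≡ 16 (mod 19) since 6·16 = 96 ≡ 1, so λ ≡ 7·16 ≡ 17.
  x = λ² - 8 - 8 = 289 - 16 ≡ 7; y = λ·(8 - 7) - 3 ≡ 14. → (7, 14)
3G: (7, 14) + (8, 3). λ = (3 - 14)/(8 - 7) ≡ 8/1 mod 19. 1⁻¹ ≡ 1 (mod 19) since 1·1 = 1 ≡ 1, so λ ≡ 8.
  x = λ² - 7 - 8 = 64 - 15 ≡ 11; y = λ·(7 - 11) - 14 ≡ 11. → (11, 11)
4G: (11, 11) + (8, 3). λ = (3 - 11)/(8 - 11) ≡ 11/16 mod 19. 16⁻¹ ≡ 6 (mod 19), so λ ≡ 9.
  x = λ² - 11 - 8 = 81 - 19 ≡ 5; y = λ·(11 - 5) - 11 ≡ 5. → (5, 5)

(5, 5)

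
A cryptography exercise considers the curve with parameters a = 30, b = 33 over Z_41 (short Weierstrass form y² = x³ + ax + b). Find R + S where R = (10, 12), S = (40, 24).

(1, 8)

(10, 12) + (40, 24). λ = (24 - 12)/(40 - 10) ≡ 12/30 mod 41. 30⁻¹ ≡ 26 (mod 41) since 30·26 = 780 ≡ 1, so λ ≡ 25.
  x = λ² - 10 - 40 = 625 - 50 ≡ 1; y = λ·(10 - 1) - 12 ≡ 8. → (1, 8)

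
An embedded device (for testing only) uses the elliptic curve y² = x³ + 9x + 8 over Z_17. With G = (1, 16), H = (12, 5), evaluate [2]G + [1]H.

First 2G:
Repeated addition: build up to 2G.
2G: tangent at (1, 16): λ = (3·1² + 9)/(2·16) ≡ 12/15. 15⁻¹ ≡ 8 (mod 17) since 15·8 = 120 ≡ 1, so λ ≡ 12·8 ≡ 11.
  x = λ² - 1 - 1 = 121 - 2 ≡ 0; y = λ·(1 - 0) - 16 ≡ 12. → (0, 12)
2G = (0, 12).
Finally 2G + H:
(0, 12) + (12, 5). λ = (5 - 12)/(12 - 0) ≡ 10/12 mod 17. 12⁻¹ ≡ 10 (mod 17), so λ ≡ 15.
  x = λ² - 0 - 12 = 225 - 12 ≡ 9; y = λ·(0 - 9) - 12 ≡ 6. → (9, 6)

(9, 6)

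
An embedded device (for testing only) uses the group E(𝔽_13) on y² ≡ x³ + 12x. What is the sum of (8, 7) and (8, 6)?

The two points share x = 8 and their y-coordinates satisfy 7 + 6 ≡ 0 (mod 13), so they are inverses. Their sum is O.

O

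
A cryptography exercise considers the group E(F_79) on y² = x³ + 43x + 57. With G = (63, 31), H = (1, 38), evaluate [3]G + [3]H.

(12, 57)

First 3G:
Repeated addition: build up to 3G.
2G: tangent at (63, 31): λ = (3·63² + 43)/(2·31) ≡ 21/62. 62⁻¹ ≡ 65 (mod 79) since 62·65 = 4030 ≡ 1, so λ ≡ 21·65 ≡ 22.
  x = λ² - 63 - 63 = 484 - 126 ≡ 42; y = λ·(63 - 42) - 31 ≡ 36. → (42, 36)
3G: (42, 36) + (63, 31). λ = (31 - 36)/(63 - 42) ≡ 74/21 mod 79. 21⁻¹ ≡ 64 (mod 79) since 21·64 = 1344 ≡ 1, so λ ≡ 75.
  x = λ² - 42 - 63 = 5625 - 105 ≡ 69; y = λ·(42 - 69) - 36 ≡ 72. → (69, 72)
3G = (69, 72).
Next 3H:
Repeated addition: build up to 3H.
2H: tangent at (1, 38): λ = (3·1² + 43)/(2·38) ≡ 46/76. 76⁻¹ ≡ 26 (mod 79) since 76·26 = 1976 ≡ 1, so λ ≡ 46·26 ≡ 11.
  x = λ² - 1 - 1 = 121 - 2 ≡ 40; y = λ·(1 - 40) - 38 ≡ 7. → (40, 7)
3H: (40, 7) + (1, 38). λ = (38 - 7)/(1 - 40) ≡ 31/40 mod 79. 40⁻¹ ≡ 2 (mod 79), so λ ≡ 62.
  x = λ² - 40 - 1 = 3844 - 41 ≡ 11; y = λ·(40 - 11) - 7 ≡ 53. → (11, 53)
3H = (11, 53).
Finally 3G + 3H:
(69, 72) + (11, 53). λ = (53 - 72)/(11 - 69) ≡ 60/21 mod 79. 21⁻¹ ≡ 64 (mod 79), so λ ≡ 48.
  x = λ² - 69 - 11 = 2304 - 80 ≡ 12; y = λ·(69 - 12) - 72 ≡ 57. → (12, 57)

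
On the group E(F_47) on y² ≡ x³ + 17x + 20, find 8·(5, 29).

Write G = (5, 29).
Repeated addition: build up to 8G.
2G: tangent at (5, 29): λ = (3·5² + 17)/(2·29) ≡ 45/11. 11⁻¹ ≡ 30 (mod 47) since 11·30 = 330 ≡ 1, so λ ≡ 45·30 ≡ 34.
  x = λ² - 5 - 5 = 1156 - 10 ≡ 18; y = λ·(5 - 18) - 29 ≡ 46. → (18, 46)
3G: (18, 46) + (5, 29). λ = (29 - 46)/(5 - 18) ≡ 30/34 mod 47. 34⁻¹ ≡ 18 (mod 47), so λ ≡ 23.
  x = λ² - 18 - 5 = 529 - 23 ≡ 36; y = λ·(18 - 36) - 46 ≡ 10. → (36, 10)
4G: (36, 10) + (5, 29). λ = (29 - 10)/(5 - 36) ≡ 19/16 mod 47. 16⁻¹ ≡ 3 (mod 47), so λ ≡ 10.
  x = λ² - 36 - 5 = 100 - 41 ≡ 12; y = λ·(36 - 12) - 10 ≡ 42. → (12, 42)
5G: (12, 42) + (5, 29). λ = (29 - 42)/(5 - 12) ≡ 34/40 mod 47. 40⁻¹ ≡ 20 (mod 47), so λ ≡ 22.
  x = λ² - 12 - 5 = 484 - 17 ≡ 44; y = λ·(12 - 44) - 42 ≡ 6. → (44, 6)
6G: (44, 6) + (5, 29). λ = (29 - 6)/(5 - 44) ≡ 23/8 mod 47. 8⁻¹ ≡ 6 (mod 47) since 8·6 = 48 ≡ 1, so λ ≡ 44.
  x = λ² - 44 - 5 = 1936 - 49 ≡ 7; y = λ·(44 - 7) - 6 ≡ 24. → (7, 24)
7G: (7, 24) + (5, 29). λ = (29 - 24)/(5 - 7) ≡ 5/45 mod 47. 45⁻¹ ≡ 23 (mod 47) since 45·23 = 1035 ≡ 1, so λ ≡ 21.
  x = λ² - 7 - 5 = 441 - 12 ≡ 6; y = λ·(7 - 6) - 24 ≡ 44. → (6, 44)
8G: (6, 44) + (5, 29). λ = (29 - 44)/(5 - 6) ≡ 32/46 mod 47. 46⁻¹ ≡ 46 (mod 47) since 46·46 = 2116 ≡ 1, so λ ≡ 15.
  x = λ² - 6 - 5 = 225 - 11 ≡ 26; y = λ·(6 - 26) - 44 ≡ 32. → (26, 32)

(26, 32)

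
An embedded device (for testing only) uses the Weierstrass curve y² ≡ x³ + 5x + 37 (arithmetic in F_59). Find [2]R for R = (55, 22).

tangent at (55, 22): λ = (3·55² + 5)/(2·22) ≡ 53/44. 44⁻¹ ≡ 55 (mod 59), so λ ≡ 53·55 ≡ 24.
  x = λ² - 55 - 55 = 576 - 110 ≡ 53; y = λ·(55 - 53) - 22 ≡ 26. → (53, 26)

(53, 26)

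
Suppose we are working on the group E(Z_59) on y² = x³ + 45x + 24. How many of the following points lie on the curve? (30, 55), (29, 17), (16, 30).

(30, 55): 55² ≡ 16, rhs ≡ 54 → off.
(29, 17): 17² ≡ 53, rhs ≡ 53 → on.
(16, 30): 30² ≡ 15, rhs ≡ 2 → off.

1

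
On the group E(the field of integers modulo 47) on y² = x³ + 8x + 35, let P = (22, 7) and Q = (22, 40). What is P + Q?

The two points share x = 22 and their y-coordinates satisfy 7 + 40 ≡ 0 (mod 47), so they are inverses. Their sum is O.

O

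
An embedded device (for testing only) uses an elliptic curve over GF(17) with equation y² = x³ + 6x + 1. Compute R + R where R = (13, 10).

tangent at (13, 10): λ = (3·13² + 6)/(2·10) ≡ 3/3. 3⁻¹ ≡ 6 (mod 17) since 3·6 = 18 ≡ 1, so λ ≡ 3·6 ≡ 1.
  x = λ² - 13 - 13 = 1 - 26 ≡ 9; y = λ·(13 - 9) - 10 ≡ 11. → (9, 11)

(9, 11)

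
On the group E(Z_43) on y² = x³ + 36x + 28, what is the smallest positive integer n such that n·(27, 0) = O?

2P: (27, 0) + (27, 0): same x and y₁ ≡ -y₂, so the sum is O.
2P = O, so the order is 2.

2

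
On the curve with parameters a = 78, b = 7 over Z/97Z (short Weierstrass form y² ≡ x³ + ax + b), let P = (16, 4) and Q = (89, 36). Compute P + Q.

(16, 4) + (89, 36). λ = (36 - 4)/(89 - 16) ≡ 32/73 mod 97. 73⁻¹ ≡ 4 (mod 97), so λ ≡ 31.
  x = λ² - 16 - 89 = 961 - 105 ≡ 80; y = λ·(16 - 80) - 4 ≡ 49. → (80, 49)

(80, 49)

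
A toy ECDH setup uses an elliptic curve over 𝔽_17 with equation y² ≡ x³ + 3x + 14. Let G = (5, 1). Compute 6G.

(15, 0)

Double-and-add on 6 = (110)₂. Start with G = (5, 1) for the leading 1-bit.
double: tangent at (5, 1): λ = (3·5² + 3)/(2·1) ≡ 10/2. 2⁻¹ ≡ 9 (mod 17), so λ ≡ 10·9 ≡ 5.
  x = λ² - 5 - 5 = 25 - 10 ≡ 15; y = λ·(5 - 15) - 1 ≡ 0. → (15, 0)
add G: (15, 0) + (5, 1). λ = (1 - 0)/(5 - 15) ≡ 1/7 mod 17. 7⁻¹ ≡ 5 (mod 17), so λ ≡ 5.
  x = λ² - 15 - 5 = 25 - 20 ≡ 5; y = λ·(15 - 5) - 0 ≡ 16. → (5, 16)
double: tangent at (5, 16): λ = (3·5² + 3)/(2·16) ≡ 10/15. 15⁻¹ ≡ 8 (mod 17) since 15·8 = 120 ≡ 1, so λ ≡ 10·8 ≡ 12.
  x = λ² - 5 - 5 = 144 - 10 ≡ 15; y = λ·(5 - 15) - 16 ≡ 0. → (15, 0)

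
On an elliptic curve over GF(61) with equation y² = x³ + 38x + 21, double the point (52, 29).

tangent at (52, 29): λ = (3·52² + 38)/(2·29) ≡ 37/58. 58⁻¹ ≡ 20 (mod 61), so λ ≡ 37·20 ≡ 8.
  x = λ² - 52 - 52 = 64 - 104 ≡ 21; y = λ·(52 - 21) - 29 ≡ 36. → (21, 36)

(21, 36)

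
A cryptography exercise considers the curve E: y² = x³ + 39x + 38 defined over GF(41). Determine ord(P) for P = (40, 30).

11

2P: tangent at (40, 30): λ = (3·40² + 39)/(2·30) ≡ 1/19. 19⁻¹ ≡ 13 (mod 41), so λ ≡ 1·13 ≡ 13.
  x = λ² - 40 - 40 = 169 - 80 ≡ 7; y = λ·(40 - 7) - 30 ≡ 30. → (7, 30)
3P: (7, 30) + (40, 30). λ = (30 - 30)/(40 - 7) ≡ 0/33 mod 41. 33⁻¹ ≡ 5 (mod 41), so λ ≡ 0.
  x = λ² - 7 - 40 = 0 - 47 ≡ 35; y = λ·(7 - 35) - 30 ≡ 11. → (35, 11)
4P: (35, 11) + (40, 30). λ = (30 - 11)/(40 - 35) ≡ 19/5 mod 41. 5⁻¹ ≡ 33 (mod 41), so λ ≡ 12.
  x = λ² - 35 - 40 = 144 - 75 ≡ 28; y = λ·(35 - 28) - 11 ≡ 32. → (28, 32)
5P: (28, 32) + (40, 30). λ = (30 - 32)/(40 - 28) ≡ 39/12 mod 41. 12⁻¹ ≡ 24 (mod 41) since 12·24 = 288 ≡ 1, so λ ≡ 34.
  x = λ² - 28 - 40 = 1156 - 68 ≡ 22; y = λ·(28 - 22) - 32 ≡ 8. → (22, 8)
6P: (22, 8) + (40, 30). λ = (30 - 8)/(40 - 22) ≡ 22/18 mod 41. 18⁻¹ ≡ 16 (mod 41), so λ ≡ 24.
  x = λ² - 22 - 40 = 576 - 62 ≡ 22; y = λ·(22 - 22) - 8 ≡ 33. → (22, 33)
7P: (22, 33) + (40, 30). λ = (30 - 33)/(40 - 22) ≡ 38/18 mod 41. 18⁻¹ ≡ 16 (mod 41), so λ ≡ 34.
  x = λ² - 22 - 40 = 1156 - 62 ≡ 28; y = λ·(22 - 28) - 33 ≡ 9. → (28, 9)
8P: (28, 9) + (40, 30). λ = (30 - 9)/(40 - 28) ≡ 21/12 mod 41. 12⁻¹ ≡ 24 (mod 41) since 12·24 = 288 ≡ 1, so λ ≡ 12.
  x = λ² - 28 - 40 = 144 - 68 ≡ 35; y = λ·(28 - 35) - 9 ≡ 30. → (35, 30)
9P: (35, 30) + (40, 30). λ = (30 - 30)/(40 - 35) ≡ 0/5 mod 41. 5⁻¹ ≡ 33 (mod 41), so λ ≡ 0.
  x = λ² - 35 - 40 = 0 - 75 ≡ 7; y = λ·(35 - 7) - 30 ≡ 11. → (7, 11)
10P: (7, 11) + (40, 30). λ = (30 - 11)/(40 - 7) ≡ 19/33 mod 41. 33⁻¹ ≡ 5 (mod 41), so λ ≡ 13.
  x = λ² - 7 - 40 = 169 - 47 ≡ 40; y = λ·(7 - 40) - 11 ≡ 11. → (40, 11)
11P: (40, 11) + (40, 30): same x and y₁ ≡ -y₂, so the sum is O.
11P = O, so the order is 11.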